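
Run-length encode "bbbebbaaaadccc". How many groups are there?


Input: bbbebbaaaadccc
Scanning for consecutive runs:
  Group 1: 'b' x 3 (positions 0-2)
  Group 2: 'e' x 1 (positions 3-3)
  Group 3: 'b' x 2 (positions 4-5)
  Group 4: 'a' x 4 (positions 6-9)
  Group 5: 'd' x 1 (positions 10-10)
  Group 6: 'c' x 3 (positions 11-13)
Total groups: 6

6


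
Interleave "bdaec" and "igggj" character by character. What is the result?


Interleaving "bdaec" and "igggj":
  Position 0: 'b' from first, 'i' from second => "bi"
  Position 1: 'd' from first, 'g' from second => "dg"
  Position 2: 'a' from first, 'g' from second => "ag"
  Position 3: 'e' from first, 'g' from second => "eg"
  Position 4: 'c' from first, 'j' from second => "cj"
Result: bidgagegcj

bidgagegcj


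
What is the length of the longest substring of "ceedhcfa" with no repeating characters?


Input: "ceedhcfa"
Sliding window (track last position of each char):
  Position 0 ('c'): window [0,0] length 1 -- new best
  Position 1 ('e'): window [0,1] length 2 -- new best
  Position 2 ('e'): repeat (last at 1), move window start to 2
  Position 2 ('e'): window [2,2] length 1
  Position 3 ('d'): window [2,3] length 2
  Position 4 ('h'): window [2,4] length 3 -- new best
  Position 5 ('c'): window [2,5] length 4 -- new best
  Position 6 ('f'): window [2,6] length 5 -- new best
  Position 7 ('a'): window [2,7] length 6 -- new best
Longest substring with no repeats: "edhcfa" with length 6

6


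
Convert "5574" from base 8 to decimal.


Input: "5574" in base 8
Positional expansion:
  Digit '5' (value 5) x 8^3 = 2560
  Digit '5' (value 5) x 8^2 = 320
  Digit '7' (value 7) x 8^1 = 56
  Digit '4' (value 4) x 8^0 = 4
Sum = 2940

2940


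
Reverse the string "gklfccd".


Input: gklfccd
Reading characters right to left:
  Position 6: 'd'
  Position 5: 'c'
  Position 4: 'c'
  Position 3: 'f'
  Position 2: 'l'
  Position 1: 'k'
  Position 0: 'g'
Reversed: dccflkg

dccflkg


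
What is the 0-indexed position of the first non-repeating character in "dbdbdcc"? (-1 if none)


Input: dbdbdcc
Character frequencies:
  'b': 2
  'c': 2
  'd': 3
Scanning left to right for freq == 1:
  Position 0 ('d'): freq=3, skip
  Position 1 ('b'): freq=2, skip
  Position 2 ('d'): freq=3, skip
  Position 3 ('b'): freq=2, skip
  Position 4 ('d'): freq=3, skip
  Position 5 ('c'): freq=2, skip
  Position 6 ('c'): freq=2, skip
  No unique character found => answer = -1

-1


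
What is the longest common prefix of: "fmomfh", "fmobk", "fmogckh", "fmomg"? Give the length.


Words: fmomfh, fmobk, fmogckh, fmomg
  Position 0: all 'f' => match
  Position 1: all 'm' => match
  Position 2: all 'o' => match
  Position 3: ('m', 'b', 'g', 'm') => mismatch, stop
LCP = "fmo" (length 3)

3


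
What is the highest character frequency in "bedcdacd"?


Input: bedcdacd
Character counts:
  'a': 1
  'b': 1
  'c': 2
  'd': 3
  'e': 1
Maximum frequency: 3

3


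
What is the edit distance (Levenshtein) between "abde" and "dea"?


Computing edit distance: "abde" -> "dea"
DP table:
           d    e    a
      0    1    2    3
  a   1    1    2    2
  b   2    2    2    3
  d   3    2    3    3
  e   4    3    2    3
Edit distance = dp[4][3] = 3

3


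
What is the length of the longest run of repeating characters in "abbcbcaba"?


Input: "abbcbcaba"
Scanning for longest run:
  Position 1 ('b'): new char, reset run to 1
  Position 2 ('b'): continues run of 'b', length=2
  Position 3 ('c'): new char, reset run to 1
  Position 4 ('b'): new char, reset run to 1
  Position 5 ('c'): new char, reset run to 1
  Position 6 ('a'): new char, reset run to 1
  Position 7 ('b'): new char, reset run to 1
  Position 8 ('a'): new char, reset run to 1
Longest run: 'b' with length 2

2


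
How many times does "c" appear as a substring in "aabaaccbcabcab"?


Searching for "c" in "aabaaccbcabcab"
Scanning each position:
  Position 0: "a" => no
  Position 1: "a" => no
  Position 2: "b" => no
  Position 3: "a" => no
  Position 4: "a" => no
  Position 5: "c" => MATCH
  Position 6: "c" => MATCH
  Position 7: "b" => no
  Position 8: "c" => MATCH
  Position 9: "a" => no
  Position 10: "b" => no
  Position 11: "c" => MATCH
  Position 12: "a" => no
  Position 13: "b" => no
Total occurrences: 4

4


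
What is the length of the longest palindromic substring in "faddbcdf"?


Input: "faddbcdf"
Checking substrings for palindromes:
  [2:4] "dd" (len 2) => palindrome
Longest palindromic substring: "dd" with length 2

2


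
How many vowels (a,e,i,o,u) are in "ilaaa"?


Input: ilaaa
Checking each character:
  'i' at position 0: vowel (running total: 1)
  'l' at position 1: consonant
  'a' at position 2: vowel (running total: 2)
  'a' at position 3: vowel (running total: 3)
  'a' at position 4: vowel (running total: 4)
Total vowels: 4

4


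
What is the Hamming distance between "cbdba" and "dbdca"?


Comparing "cbdba" and "dbdca" position by position:
  Position 0: 'c' vs 'd' => differ
  Position 1: 'b' vs 'b' => same
  Position 2: 'd' vs 'd' => same
  Position 3: 'b' vs 'c' => differ
  Position 4: 'a' vs 'a' => same
Total differences (Hamming distance): 2

2


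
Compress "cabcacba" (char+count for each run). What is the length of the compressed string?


Input: cabcacba
Runs:
  'c' x 1 => "c1"
  'a' x 1 => "a1"
  'b' x 1 => "b1"
  'c' x 1 => "c1"
  'a' x 1 => "a1"
  'c' x 1 => "c1"
  'b' x 1 => "b1"
  'a' x 1 => "a1"
Compressed: "c1a1b1c1a1c1b1a1"
Compressed length: 16

16


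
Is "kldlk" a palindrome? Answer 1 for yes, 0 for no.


Input: kldlk
Reversed: kldlk
  Compare pos 0 ('k') with pos 4 ('k'): match
  Compare pos 1 ('l') with pos 3 ('l'): match
Result: palindrome

1


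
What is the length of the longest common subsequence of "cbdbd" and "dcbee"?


LCS of "cbdbd" and "dcbee"
DP table:
           d    c    b    e    e
      0    0    0    0    0    0
  c   0    0    1    1    1    1
  b   0    0    1    2    2    2
  d   0    1    1    2    2    2
  b   0    1    1    2    2    2
  d   0    1    1    2    2    2
LCS length = dp[5][5] = 2

2


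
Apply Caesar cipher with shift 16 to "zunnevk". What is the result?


Caesar cipher: shift "zunnevk" by 16
  'z' (pos 25) + 16 = pos 15 = 'p'
  'u' (pos 20) + 16 = pos 10 = 'k'
  'n' (pos 13) + 16 = pos 3 = 'd'
  'n' (pos 13) + 16 = pos 3 = 'd'
  'e' (pos 4) + 16 = pos 20 = 'u'
  'v' (pos 21) + 16 = pos 11 = 'l'
  'k' (pos 10) + 16 = pos 0 = 'a'
Result: pkddula

pkddula


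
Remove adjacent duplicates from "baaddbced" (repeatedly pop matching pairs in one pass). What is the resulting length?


Input: baaddbced
Stack-based adjacent duplicate removal:
  Read 'b': push. Stack: b
  Read 'a': push. Stack: ba
  Read 'a': matches stack top 'a' => pop. Stack: b
  Read 'd': push. Stack: bd
  Read 'd': matches stack top 'd' => pop. Stack: b
  Read 'b': matches stack top 'b' => pop. Stack: (empty)
  Read 'c': push. Stack: c
  Read 'e': push. Stack: ce
  Read 'd': push. Stack: ced
Final stack: "ced" (length 3)

3


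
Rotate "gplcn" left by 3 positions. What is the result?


Input: "gplcn", rotate left by 3
First 3 characters: "gpl"
Remaining characters: "cn"
Concatenate remaining + first: "cn" + "gpl" = "cngpl"

cngpl


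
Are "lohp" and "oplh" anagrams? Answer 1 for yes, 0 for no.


Strings: "lohp", "oplh"
Sorted first:  hlop
Sorted second: hlop
Sorted forms match => anagrams

1


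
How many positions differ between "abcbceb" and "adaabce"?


Comparing "abcbceb" and "adaabce" position by position:
  Position 0: 'a' vs 'a' => same
  Position 1: 'b' vs 'd' => DIFFER
  Position 2: 'c' vs 'a' => DIFFER
  Position 3: 'b' vs 'a' => DIFFER
  Position 4: 'c' vs 'b' => DIFFER
  Position 5: 'e' vs 'c' => DIFFER
  Position 6: 'b' vs 'e' => DIFFER
Positions that differ: 6

6


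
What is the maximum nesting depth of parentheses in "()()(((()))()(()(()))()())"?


Input: "()()(((()))()(()(()))()())"
Tracking depth:
  Position 0 '(': depth becomes 1
  Position 1 ')': depth becomes 0
  Position 2 '(': depth becomes 1
  Position 3 ')': depth becomes 0
  Position 4 '(': depth becomes 1
  Position 5 '(': depth becomes 2
  Position 6 '(': depth becomes 3
  Position 7 '(': depth becomes 4
  Position 8 ')': depth becomes 3
  Position 9 ')': depth becomes 2
  Position 10 ')': depth becomes 1
  Position 11 '(': depth becomes 2
  Position 12 ')': depth becomes 1
  Position 13 '(': depth becomes 2
  Position 14 '(': depth becomes 3
  Position 15 ')': depth becomes 2
  Position 16 '(': depth becomes 3
  Position 17 '(': depth becomes 4
  Position 18 ')': depth becomes 3
  Position 19 ')': depth becomes 2
  Position 20 ')': depth becomes 1
  Position 21 '(': depth becomes 2
  Position 22 ')': depth becomes 1
  Position 23 '(': depth becomes 2
  Position 24 ')': depth becomes 1
  Position 25 ')': depth becomes 0
Maximum depth reached: 4

4


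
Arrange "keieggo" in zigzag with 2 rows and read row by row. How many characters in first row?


Zigzag "keieggo" into 2 rows:
Placing characters:
  'k' => row 0
  'e' => row 1
  'i' => row 0
  'e' => row 1
  'g' => row 0
  'g' => row 1
  'o' => row 0
Rows:
  Row 0: "kigo"
  Row 1: "eeg"
First row length: 4

4


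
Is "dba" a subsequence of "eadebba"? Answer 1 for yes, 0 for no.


Check if "dba" is a subsequence of "eadebba"
Greedy scan:
  Position 0 ('e'): no match needed
  Position 1 ('a'): no match needed
  Position 2 ('d'): matches sub[0] = 'd'
  Position 3 ('e'): no match needed
  Position 4 ('b'): matches sub[1] = 'b'
  Position 5 ('b'): no match needed
  Position 6 ('a'): matches sub[2] = 'a'
All 3 characters matched => is a subsequence

1


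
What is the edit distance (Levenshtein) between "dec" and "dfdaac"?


Computing edit distance: "dec" -> "dfdaac"
DP table:
           d    f    d    a    a    c
      0    1    2    3    4    5    6
  d   1    0    1    2    3    4    5
  e   2    1    1    2    3    4    5
  c   3    2    2    2    3    4    4
Edit distance = dp[3][6] = 4

4


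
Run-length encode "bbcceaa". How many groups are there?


Input: bbcceaa
Scanning for consecutive runs:
  Group 1: 'b' x 2 (positions 0-1)
  Group 2: 'c' x 2 (positions 2-3)
  Group 3: 'e' x 1 (positions 4-4)
  Group 4: 'a' x 2 (positions 5-6)
Total groups: 4

4


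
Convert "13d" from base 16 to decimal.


Input: "13d" in base 16
Positional expansion:
  Digit '1' (value 1) x 16^2 = 256
  Digit '3' (value 3) x 16^1 = 48
  Digit 'd' (value 13) x 16^0 = 13
Sum = 317

317


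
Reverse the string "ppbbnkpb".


Input: ppbbnkpb
Reading characters right to left:
  Position 7: 'b'
  Position 6: 'p'
  Position 5: 'k'
  Position 4: 'n'
  Position 3: 'b'
  Position 2: 'b'
  Position 1: 'p'
  Position 0: 'p'
Reversed: bpknbbpp

bpknbbpp


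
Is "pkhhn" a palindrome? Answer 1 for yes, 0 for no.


Input: pkhhn
Reversed: nhhkp
  Compare pos 0 ('p') with pos 4 ('n'): MISMATCH
  Compare pos 1 ('k') with pos 3 ('h'): MISMATCH
Result: not a palindrome

0


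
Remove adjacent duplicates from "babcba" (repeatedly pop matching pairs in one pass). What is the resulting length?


Input: babcba
Stack-based adjacent duplicate removal:
  Read 'b': push. Stack: b
  Read 'a': push. Stack: ba
  Read 'b': push. Stack: bab
  Read 'c': push. Stack: babc
  Read 'b': push. Stack: babcb
  Read 'a': push. Stack: babcba
Final stack: "babcba" (length 6)

6


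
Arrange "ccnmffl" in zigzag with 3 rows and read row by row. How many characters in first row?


Zigzag "ccnmffl" into 3 rows:
Placing characters:
  'c' => row 0
  'c' => row 1
  'n' => row 2
  'm' => row 1
  'f' => row 0
  'f' => row 1
  'l' => row 2
Rows:
  Row 0: "cf"
  Row 1: "cmf"
  Row 2: "nl"
First row length: 2

2


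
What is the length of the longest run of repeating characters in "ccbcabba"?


Input: "ccbcabba"
Scanning for longest run:
  Position 1 ('c'): continues run of 'c', length=2
  Position 2 ('b'): new char, reset run to 1
  Position 3 ('c'): new char, reset run to 1
  Position 4 ('a'): new char, reset run to 1
  Position 5 ('b'): new char, reset run to 1
  Position 6 ('b'): continues run of 'b', length=2
  Position 7 ('a'): new char, reset run to 1
Longest run: 'c' with length 2

2


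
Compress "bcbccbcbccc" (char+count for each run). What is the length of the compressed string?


Input: bcbccbcbccc
Runs:
  'b' x 1 => "b1"
  'c' x 1 => "c1"
  'b' x 1 => "b1"
  'c' x 2 => "c2"
  'b' x 1 => "b1"
  'c' x 1 => "c1"
  'b' x 1 => "b1"
  'c' x 3 => "c3"
Compressed: "b1c1b1c2b1c1b1c3"
Compressed length: 16

16


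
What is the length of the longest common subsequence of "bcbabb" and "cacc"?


LCS of "bcbabb" and "cacc"
DP table:
           c    a    c    c
      0    0    0    0    0
  b   0    0    0    0    0
  c   0    1    1    1    1
  b   0    1    1    1    1
  a   0    1    2    2    2
  b   0    1    2    2    2
  b   0    1    2    2    2
LCS length = dp[6][4] = 2

2


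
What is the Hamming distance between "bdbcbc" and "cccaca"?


Comparing "bdbcbc" and "cccaca" position by position:
  Position 0: 'b' vs 'c' => differ
  Position 1: 'd' vs 'c' => differ
  Position 2: 'b' vs 'c' => differ
  Position 3: 'c' vs 'a' => differ
  Position 4: 'b' vs 'c' => differ
  Position 5: 'c' vs 'a' => differ
Total differences (Hamming distance): 6

6


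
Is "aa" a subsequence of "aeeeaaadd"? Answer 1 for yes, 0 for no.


Check if "aa" is a subsequence of "aeeeaaadd"
Greedy scan:
  Position 0 ('a'): matches sub[0] = 'a'
  Position 1 ('e'): no match needed
  Position 2 ('e'): no match needed
  Position 3 ('e'): no match needed
  Position 4 ('a'): matches sub[1] = 'a'
  Position 5 ('a'): no match needed
  Position 6 ('a'): no match needed
  Position 7 ('d'): no match needed
  Position 8 ('d'): no match needed
All 2 characters matched => is a subsequence

1


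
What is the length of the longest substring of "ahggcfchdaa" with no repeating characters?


Input: "ahggcfchdaa"
Sliding window (track last position of each char):
  Position 0 ('a'): window [0,0] length 1 -- new best
  Position 1 ('h'): window [0,1] length 2 -- new best
  Position 2 ('g'): window [0,2] length 3 -- new best
  Position 3 ('g'): repeat (last at 2), move window start to 3
  Position 3 ('g'): window [3,3] length 1
  Position 4 ('c'): window [3,4] length 2
  Position 5 ('f'): window [3,5] length 3
  Position 6 ('c'): repeat (last at 4), move window start to 5
  Position 6 ('c'): window [5,6] length 2
  Position 7 ('h'): window [5,7] length 3
  Position 8 ('d'): window [5,8] length 4 -- new best
  Position 9 ('a'): window [5,9] length 5 -- new best
  Position 10 ('a'): repeat (last at 9), move window start to 10
  Position 10 ('a'): window [10,10] length 1
Longest substring with no repeats: "fchda" with length 5

5


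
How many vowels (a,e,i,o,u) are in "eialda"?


Input: eialda
Checking each character:
  'e' at position 0: vowel (running total: 1)
  'i' at position 1: vowel (running total: 2)
  'a' at position 2: vowel (running total: 3)
  'l' at position 3: consonant
  'd' at position 4: consonant
  'a' at position 5: vowel (running total: 4)
Total vowels: 4

4


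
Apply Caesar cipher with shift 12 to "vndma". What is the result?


Caesar cipher: shift "vndma" by 12
  'v' (pos 21) + 12 = pos 7 = 'h'
  'n' (pos 13) + 12 = pos 25 = 'z'
  'd' (pos 3) + 12 = pos 15 = 'p'
  'm' (pos 12) + 12 = pos 24 = 'y'
  'a' (pos 0) + 12 = pos 12 = 'm'
Result: hzpym

hzpym


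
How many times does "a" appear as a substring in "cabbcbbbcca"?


Searching for "a" in "cabbcbbbcca"
Scanning each position:
  Position 0: "c" => no
  Position 1: "a" => MATCH
  Position 2: "b" => no
  Position 3: "b" => no
  Position 4: "c" => no
  Position 5: "b" => no
  Position 6: "b" => no
  Position 7: "b" => no
  Position 8: "c" => no
  Position 9: "c" => no
  Position 10: "a" => MATCH
Total occurrences: 2

2


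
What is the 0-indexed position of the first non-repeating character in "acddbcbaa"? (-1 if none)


Input: acddbcbaa
Character frequencies:
  'a': 3
  'b': 2
  'c': 2
  'd': 2
Scanning left to right for freq == 1:
  Position 0 ('a'): freq=3, skip
  Position 1 ('c'): freq=2, skip
  Position 2 ('d'): freq=2, skip
  Position 3 ('d'): freq=2, skip
  Position 4 ('b'): freq=2, skip
  Position 5 ('c'): freq=2, skip
  Position 6 ('b'): freq=2, skip
  Position 7 ('a'): freq=3, skip
  Position 8 ('a'): freq=3, skip
  No unique character found => answer = -1

-1


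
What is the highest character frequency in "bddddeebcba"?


Input: bddddeebcba
Character counts:
  'a': 1
  'b': 3
  'c': 1
  'd': 4
  'e': 2
Maximum frequency: 4

4


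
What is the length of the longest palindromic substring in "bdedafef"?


Input: "bdedafef"
Checking substrings for palindromes:
  [1:4] "ded" (len 3) => palindrome
  [5:8] "fef" (len 3) => palindrome
Longest palindromic substring: "ded" with length 3

3


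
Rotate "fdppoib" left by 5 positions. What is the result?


Input: "fdppoib", rotate left by 5
First 5 characters: "fdppo"
Remaining characters: "ib"
Concatenate remaining + first: "ib" + "fdppo" = "ibfdppo"

ibfdppo


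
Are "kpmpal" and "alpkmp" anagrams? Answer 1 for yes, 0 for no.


Strings: "kpmpal", "alpkmp"
Sorted first:  aklmpp
Sorted second: aklmpp
Sorted forms match => anagrams

1


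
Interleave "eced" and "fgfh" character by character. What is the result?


Interleaving "eced" and "fgfh":
  Position 0: 'e' from first, 'f' from second => "ef"
  Position 1: 'c' from first, 'g' from second => "cg"
  Position 2: 'e' from first, 'f' from second => "ef"
  Position 3: 'd' from first, 'h' from second => "dh"
Result: efcgefdh

efcgefdh


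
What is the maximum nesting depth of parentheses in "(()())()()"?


Input: "(()())()()"
Tracking depth:
  Position 0 '(': depth becomes 1
  Position 1 '(': depth becomes 2
  Position 2 ')': depth becomes 1
  Position 3 '(': depth becomes 2
  Position 4 ')': depth becomes 1
  Position 5 ')': depth becomes 0
  Position 6 '(': depth becomes 1
  Position 7 ')': depth becomes 0
  Position 8 '(': depth becomes 1
  Position 9 ')': depth becomes 0
Maximum depth reached: 2

2


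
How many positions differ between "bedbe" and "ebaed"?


Comparing "bedbe" and "ebaed" position by position:
  Position 0: 'b' vs 'e' => DIFFER
  Position 1: 'e' vs 'b' => DIFFER
  Position 2: 'd' vs 'a' => DIFFER
  Position 3: 'b' vs 'e' => DIFFER
  Position 4: 'e' vs 'd' => DIFFER
Positions that differ: 5

5


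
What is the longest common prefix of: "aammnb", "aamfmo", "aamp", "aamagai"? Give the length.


Words: aammnb, aamfmo, aamp, aamagai
  Position 0: all 'a' => match
  Position 1: all 'a' => match
  Position 2: all 'm' => match
  Position 3: ('m', 'f', 'p', 'a') => mismatch, stop
LCP = "aam" (length 3)

3


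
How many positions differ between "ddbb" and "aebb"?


Comparing "ddbb" and "aebb" position by position:
  Position 0: 'd' vs 'a' => DIFFER
  Position 1: 'd' vs 'e' => DIFFER
  Position 2: 'b' vs 'b' => same
  Position 3: 'b' vs 'b' => same
Positions that differ: 2

2


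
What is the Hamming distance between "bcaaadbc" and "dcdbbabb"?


Comparing "bcaaadbc" and "dcdbbabb" position by position:
  Position 0: 'b' vs 'd' => differ
  Position 1: 'c' vs 'c' => same
  Position 2: 'a' vs 'd' => differ
  Position 3: 'a' vs 'b' => differ
  Position 4: 'a' vs 'b' => differ
  Position 5: 'd' vs 'a' => differ
  Position 6: 'b' vs 'b' => same
  Position 7: 'c' vs 'b' => differ
Total differences (Hamming distance): 6

6


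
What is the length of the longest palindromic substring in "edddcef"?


Input: "edddcef"
Checking substrings for palindromes:
  [1:4] "ddd" (len 3) => palindrome
  [1:3] "dd" (len 2) => palindrome
  [2:4] "dd" (len 2) => palindrome
Longest palindromic substring: "ddd" with length 3

3


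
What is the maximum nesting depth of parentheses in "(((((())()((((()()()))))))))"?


Input: "(((((())()((((()()()))))))))"
Tracking depth:
  Position 0 '(': depth becomes 1
  Position 1 '(': depth becomes 2
  Position 2 '(': depth becomes 3
  Position 3 '(': depth becomes 4
  Position 4 '(': depth becomes 5
  Position 5 '(': depth becomes 6
  Position 6 ')': depth becomes 5
  Position 7 ')': depth becomes 4
  Position 8 '(': depth becomes 5
  Position 9 ')': depth becomes 4
  Position 10 '(': depth becomes 5
  Position 11 '(': depth becomes 6
  Position 12 '(': depth becomes 7
  Position 13 '(': depth becomes 8
  Position 14 '(': depth becomes 9
  Position 15 ')': depth becomes 8
  Position 16 '(': depth becomes 9
  Position 17 ')': depth becomes 8
  Position 18 '(': depth becomes 9
  Position 19 ')': depth becomes 8
  Position 20 ')': depth becomes 7
  Position 21 ')': depth becomes 6
  Position 22 ')': depth becomes 5
  Position 23 ')': depth becomes 4
  Position 24 ')': depth becomes 3
  Position 25 ')': depth becomes 2
  Position 26 ')': depth becomes 1
  Position 27 ')': depth becomes 0
Maximum depth reached: 9

9


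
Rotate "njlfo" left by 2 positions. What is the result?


Input: "njlfo", rotate left by 2
First 2 characters: "nj"
Remaining characters: "lfo"
Concatenate remaining + first: "lfo" + "nj" = "lfonj"

lfonj


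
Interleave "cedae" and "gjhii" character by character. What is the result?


Interleaving "cedae" and "gjhii":
  Position 0: 'c' from first, 'g' from second => "cg"
  Position 1: 'e' from first, 'j' from second => "ej"
  Position 2: 'd' from first, 'h' from second => "dh"
  Position 3: 'a' from first, 'i' from second => "ai"
  Position 4: 'e' from first, 'i' from second => "ei"
Result: cgejdhaiei

cgejdhaiei


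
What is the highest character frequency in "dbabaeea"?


Input: dbabaeea
Character counts:
  'a': 3
  'b': 2
  'd': 1
  'e': 2
Maximum frequency: 3

3


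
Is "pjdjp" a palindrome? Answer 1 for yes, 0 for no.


Input: pjdjp
Reversed: pjdjp
  Compare pos 0 ('p') with pos 4 ('p'): match
  Compare pos 1 ('j') with pos 3 ('j'): match
Result: palindrome

1


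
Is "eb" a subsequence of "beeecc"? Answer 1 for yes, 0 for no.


Check if "eb" is a subsequence of "beeecc"
Greedy scan:
  Position 0 ('b'): no match needed
  Position 1 ('e'): matches sub[0] = 'e'
  Position 2 ('e'): no match needed
  Position 3 ('e'): no match needed
  Position 4 ('c'): no match needed
  Position 5 ('c'): no match needed
Only matched 1/2 characters => not a subsequence

0


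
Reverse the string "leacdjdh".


Input: leacdjdh
Reading characters right to left:
  Position 7: 'h'
  Position 6: 'd'
  Position 5: 'j'
  Position 4: 'd'
  Position 3: 'c'
  Position 2: 'a'
  Position 1: 'e'
  Position 0: 'l'
Reversed: hdjdcael

hdjdcael


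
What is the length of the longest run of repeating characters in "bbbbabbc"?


Input: "bbbbabbc"
Scanning for longest run:
  Position 1 ('b'): continues run of 'b', length=2
  Position 2 ('b'): continues run of 'b', length=3
  Position 3 ('b'): continues run of 'b', length=4
  Position 4 ('a'): new char, reset run to 1
  Position 5 ('b'): new char, reset run to 1
  Position 6 ('b'): continues run of 'b', length=2
  Position 7 ('c'): new char, reset run to 1
Longest run: 'b' with length 4

4


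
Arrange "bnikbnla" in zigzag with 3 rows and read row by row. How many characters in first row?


Zigzag "bnikbnla" into 3 rows:
Placing characters:
  'b' => row 0
  'n' => row 1
  'i' => row 2
  'k' => row 1
  'b' => row 0
  'n' => row 1
  'l' => row 2
  'a' => row 1
Rows:
  Row 0: "bb"
  Row 1: "nkna"
  Row 2: "il"
First row length: 2

2


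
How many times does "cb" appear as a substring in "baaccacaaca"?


Searching for "cb" in "baaccacaaca"
Scanning each position:
  Position 0: "ba" => no
  Position 1: "aa" => no
  Position 2: "ac" => no
  Position 3: "cc" => no
  Position 4: "ca" => no
  Position 5: "ac" => no
  Position 6: "ca" => no
  Position 7: "aa" => no
  Position 8: "ac" => no
  Position 9: "ca" => no
Total occurrences: 0

0


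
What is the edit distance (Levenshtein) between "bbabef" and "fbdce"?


Computing edit distance: "bbabef" -> "fbdce"
DP table:
           f    b    d    c    e
      0    1    2    3    4    5
  b   1    1    1    2    3    4
  b   2    2    1    2    3    4
  a   3    3    2    2    3    4
  b   4    4    3    3    3    4
  e   5    5    4    4    4    3
  f   6    5    5    5    5    4
Edit distance = dp[6][5] = 4

4


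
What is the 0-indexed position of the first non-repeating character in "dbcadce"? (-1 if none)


Input: dbcadce
Character frequencies:
  'a': 1
  'b': 1
  'c': 2
  'd': 2
  'e': 1
Scanning left to right for freq == 1:
  Position 0 ('d'): freq=2, skip
  Position 1 ('b'): unique! => answer = 1

1


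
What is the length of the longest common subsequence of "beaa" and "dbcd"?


LCS of "beaa" and "dbcd"
DP table:
           d    b    c    d
      0    0    0    0    0
  b   0    0    1    1    1
  e   0    0    1    1    1
  a   0    0    1    1    1
  a   0    0    1    1    1
LCS length = dp[4][4] = 1

1


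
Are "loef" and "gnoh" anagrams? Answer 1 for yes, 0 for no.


Strings: "loef", "gnoh"
Sorted first:  eflo
Sorted second: ghno
Differ at position 0: 'e' vs 'g' => not anagrams

0


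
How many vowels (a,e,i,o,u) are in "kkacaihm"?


Input: kkacaihm
Checking each character:
  'k' at position 0: consonant
  'k' at position 1: consonant
  'a' at position 2: vowel (running total: 1)
  'c' at position 3: consonant
  'a' at position 4: vowel (running total: 2)
  'i' at position 5: vowel (running total: 3)
  'h' at position 6: consonant
  'm' at position 7: consonant
Total vowels: 3

3


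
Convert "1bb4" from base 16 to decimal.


Input: "1bb4" in base 16
Positional expansion:
  Digit '1' (value 1) x 16^3 = 4096
  Digit 'b' (value 11) x 16^2 = 2816
  Digit 'b' (value 11) x 16^1 = 176
  Digit '4' (value 4) x 16^0 = 4
Sum = 7092

7092


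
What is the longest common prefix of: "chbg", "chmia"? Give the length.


Words: chbg, chmia
  Position 0: all 'c' => match
  Position 1: all 'h' => match
  Position 2: ('b', 'm') => mismatch, stop
LCP = "ch" (length 2)

2


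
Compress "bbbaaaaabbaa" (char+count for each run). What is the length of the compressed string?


Input: bbbaaaaabbaa
Runs:
  'b' x 3 => "b3"
  'a' x 5 => "a5"
  'b' x 2 => "b2"
  'a' x 2 => "a2"
Compressed: "b3a5b2a2"
Compressed length: 8

8


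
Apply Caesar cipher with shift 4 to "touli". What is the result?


Caesar cipher: shift "touli" by 4
  't' (pos 19) + 4 = pos 23 = 'x'
  'o' (pos 14) + 4 = pos 18 = 's'
  'u' (pos 20) + 4 = pos 24 = 'y'
  'l' (pos 11) + 4 = pos 15 = 'p'
  'i' (pos 8) + 4 = pos 12 = 'm'
Result: xsypm

xsypm


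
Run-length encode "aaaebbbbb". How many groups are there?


Input: aaaebbbbb
Scanning for consecutive runs:
  Group 1: 'a' x 3 (positions 0-2)
  Group 2: 'e' x 1 (positions 3-3)
  Group 3: 'b' x 5 (positions 4-8)
Total groups: 3

3


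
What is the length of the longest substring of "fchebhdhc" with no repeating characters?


Input: "fchebhdhc"
Sliding window (track last position of each char):
  Position 0 ('f'): window [0,0] length 1 -- new best
  Position 1 ('c'): window [0,1] length 2 -- new best
  Position 2 ('h'): window [0,2] length 3 -- new best
  Position 3 ('e'): window [0,3] length 4 -- new best
  Position 4 ('b'): window [0,4] length 5 -- new best
  Position 5 ('h'): repeat (last at 2), move window start to 3
  Position 5 ('h'): window [3,5] length 3
  Position 6 ('d'): window [3,6] length 4
  Position 7 ('h'): repeat (last at 5), move window start to 6
  Position 7 ('h'): window [6,7] length 2
  Position 8 ('c'): window [6,8] length 3
Longest substring with no repeats: "fcheb" with length 5

5


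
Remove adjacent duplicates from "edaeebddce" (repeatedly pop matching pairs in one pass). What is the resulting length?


Input: edaeebddce
Stack-based adjacent duplicate removal:
  Read 'e': push. Stack: e
  Read 'd': push. Stack: ed
  Read 'a': push. Stack: eda
  Read 'e': push. Stack: edae
  Read 'e': matches stack top 'e' => pop. Stack: eda
  Read 'b': push. Stack: edab
  Read 'd': push. Stack: edabd
  Read 'd': matches stack top 'd' => pop. Stack: edab
  Read 'c': push. Stack: edabc
  Read 'e': push. Stack: edabce
Final stack: "edabce" (length 6)

6


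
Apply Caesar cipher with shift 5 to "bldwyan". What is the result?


Caesar cipher: shift "bldwyan" by 5
  'b' (pos 1) + 5 = pos 6 = 'g'
  'l' (pos 11) + 5 = pos 16 = 'q'
  'd' (pos 3) + 5 = pos 8 = 'i'
  'w' (pos 22) + 5 = pos 1 = 'b'
  'y' (pos 24) + 5 = pos 3 = 'd'
  'a' (pos 0) + 5 = pos 5 = 'f'
  'n' (pos 13) + 5 = pos 18 = 's'
Result: gqibdfs

gqibdfs


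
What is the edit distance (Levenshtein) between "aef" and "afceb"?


Computing edit distance: "aef" -> "afceb"
DP table:
           a    f    c    e    b
      0    1    2    3    4    5
  a   1    0    1    2    3    4
  e   2    1    1    2    2    3
  f   3    2    1    2    3    3
Edit distance = dp[3][5] = 3

3


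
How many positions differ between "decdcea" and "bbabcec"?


Comparing "decdcea" and "bbabcec" position by position:
  Position 0: 'd' vs 'b' => DIFFER
  Position 1: 'e' vs 'b' => DIFFER
  Position 2: 'c' vs 'a' => DIFFER
  Position 3: 'd' vs 'b' => DIFFER
  Position 4: 'c' vs 'c' => same
  Position 5: 'e' vs 'e' => same
  Position 6: 'a' vs 'c' => DIFFER
Positions that differ: 5

5


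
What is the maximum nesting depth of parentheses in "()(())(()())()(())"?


Input: "()(())(()())()(())"
Tracking depth:
  Position 0 '(': depth becomes 1
  Position 1 ')': depth becomes 0
  Position 2 '(': depth becomes 1
  Position 3 '(': depth becomes 2
  Position 4 ')': depth becomes 1
  Position 5 ')': depth becomes 0
  Position 6 '(': depth becomes 1
  Position 7 '(': depth becomes 2
  Position 8 ')': depth becomes 1
  Position 9 '(': depth becomes 2
  Position 10 ')': depth becomes 1
  Position 11 ')': depth becomes 0
  Position 12 '(': depth becomes 1
  Position 13 ')': depth becomes 0
  Position 14 '(': depth becomes 1
  Position 15 '(': depth becomes 2
  Position 16 ')': depth becomes 1
  Position 17 ')': depth becomes 0
Maximum depth reached: 2

2


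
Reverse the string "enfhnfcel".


Input: enfhnfcel
Reading characters right to left:
  Position 8: 'l'
  Position 7: 'e'
  Position 6: 'c'
  Position 5: 'f'
  Position 4: 'n'
  Position 3: 'h'
  Position 2: 'f'
  Position 1: 'n'
  Position 0: 'e'
Reversed: lecfnhfne

lecfnhfne


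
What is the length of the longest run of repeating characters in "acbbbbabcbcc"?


Input: "acbbbbabcbcc"
Scanning for longest run:
  Position 1 ('c'): new char, reset run to 1
  Position 2 ('b'): new char, reset run to 1
  Position 3 ('b'): continues run of 'b', length=2
  Position 4 ('b'): continues run of 'b', length=3
  Position 5 ('b'): continues run of 'b', length=4
  Position 6 ('a'): new char, reset run to 1
  Position 7 ('b'): new char, reset run to 1
  Position 8 ('c'): new char, reset run to 1
  Position 9 ('b'): new char, reset run to 1
  Position 10 ('c'): new char, reset run to 1
  Position 11 ('c'): continues run of 'c', length=2
Longest run: 'b' with length 4

4


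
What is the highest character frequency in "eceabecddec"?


Input: eceabecddec
Character counts:
  'a': 1
  'b': 1
  'c': 3
  'd': 2
  'e': 4
Maximum frequency: 4

4


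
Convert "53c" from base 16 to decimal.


Input: "53c" in base 16
Positional expansion:
  Digit '5' (value 5) x 16^2 = 1280
  Digit '3' (value 3) x 16^1 = 48
  Digit 'c' (value 12) x 16^0 = 12
Sum = 1340

1340


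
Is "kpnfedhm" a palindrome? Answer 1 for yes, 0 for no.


Input: kpnfedhm
Reversed: mhdefnpk
  Compare pos 0 ('k') with pos 7 ('m'): MISMATCH
  Compare pos 1 ('p') with pos 6 ('h'): MISMATCH
  Compare pos 2 ('n') with pos 5 ('d'): MISMATCH
  Compare pos 3 ('f') with pos 4 ('e'): MISMATCH
Result: not a palindrome

0


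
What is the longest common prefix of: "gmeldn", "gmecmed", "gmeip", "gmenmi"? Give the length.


Words: gmeldn, gmecmed, gmeip, gmenmi
  Position 0: all 'g' => match
  Position 1: all 'm' => match
  Position 2: all 'e' => match
  Position 3: ('l', 'c', 'i', 'n') => mismatch, stop
LCP = "gme" (length 3)

3


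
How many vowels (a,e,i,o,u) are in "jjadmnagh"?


Input: jjadmnagh
Checking each character:
  'j' at position 0: consonant
  'j' at position 1: consonant
  'a' at position 2: vowel (running total: 1)
  'd' at position 3: consonant
  'm' at position 4: consonant
  'n' at position 5: consonant
  'a' at position 6: vowel (running total: 2)
  'g' at position 7: consonant
  'h' at position 8: consonant
Total vowels: 2

2


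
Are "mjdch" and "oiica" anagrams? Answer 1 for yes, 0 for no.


Strings: "mjdch", "oiica"
Sorted first:  cdhjm
Sorted second: aciio
Differ at position 0: 'c' vs 'a' => not anagrams

0


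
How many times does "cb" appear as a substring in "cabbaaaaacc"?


Searching for "cb" in "cabbaaaaacc"
Scanning each position:
  Position 0: "ca" => no
  Position 1: "ab" => no
  Position 2: "bb" => no
  Position 3: "ba" => no
  Position 4: "aa" => no
  Position 5: "aa" => no
  Position 6: "aa" => no
  Position 7: "aa" => no
  Position 8: "ac" => no
  Position 9: "cc" => no
Total occurrences: 0

0


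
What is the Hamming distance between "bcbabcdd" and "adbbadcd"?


Comparing "bcbabcdd" and "adbbadcd" position by position:
  Position 0: 'b' vs 'a' => differ
  Position 1: 'c' vs 'd' => differ
  Position 2: 'b' vs 'b' => same
  Position 3: 'a' vs 'b' => differ
  Position 4: 'b' vs 'a' => differ
  Position 5: 'c' vs 'd' => differ
  Position 6: 'd' vs 'c' => differ
  Position 7: 'd' vs 'd' => same
Total differences (Hamming distance): 6

6


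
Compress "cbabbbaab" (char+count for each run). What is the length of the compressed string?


Input: cbabbbaab
Runs:
  'c' x 1 => "c1"
  'b' x 1 => "b1"
  'a' x 1 => "a1"
  'b' x 3 => "b3"
  'a' x 2 => "a2"
  'b' x 1 => "b1"
Compressed: "c1b1a1b3a2b1"
Compressed length: 12

12


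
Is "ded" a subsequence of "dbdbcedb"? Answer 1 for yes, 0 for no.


Check if "ded" is a subsequence of "dbdbcedb"
Greedy scan:
  Position 0 ('d'): matches sub[0] = 'd'
  Position 1 ('b'): no match needed
  Position 2 ('d'): no match needed
  Position 3 ('b'): no match needed
  Position 4 ('c'): no match needed
  Position 5 ('e'): matches sub[1] = 'e'
  Position 6 ('d'): matches sub[2] = 'd'
  Position 7 ('b'): no match needed
All 3 characters matched => is a subsequence

1


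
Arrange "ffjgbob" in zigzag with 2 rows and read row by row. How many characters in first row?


Zigzag "ffjgbob" into 2 rows:
Placing characters:
  'f' => row 0
  'f' => row 1
  'j' => row 0
  'g' => row 1
  'b' => row 0
  'o' => row 1
  'b' => row 0
Rows:
  Row 0: "fjbb"
  Row 1: "fgo"
First row length: 4

4


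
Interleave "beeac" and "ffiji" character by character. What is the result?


Interleaving "beeac" and "ffiji":
  Position 0: 'b' from first, 'f' from second => "bf"
  Position 1: 'e' from first, 'f' from second => "ef"
  Position 2: 'e' from first, 'i' from second => "ei"
  Position 3: 'a' from first, 'j' from second => "aj"
  Position 4: 'c' from first, 'i' from second => "ci"
Result: bfefeiajci

bfefeiajci


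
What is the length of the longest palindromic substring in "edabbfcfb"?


Input: "edabbfcfb"
Checking substrings for palindromes:
  [4:9] "bfcfb" (len 5) => palindrome
  [5:8] "fcf" (len 3) => palindrome
  [3:5] "bb" (len 2) => palindrome
Longest palindromic substring: "bfcfb" with length 5

5


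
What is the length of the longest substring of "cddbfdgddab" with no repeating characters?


Input: "cddbfdgddab"
Sliding window (track last position of each char):
  Position 0 ('c'): window [0,0] length 1 -- new best
  Position 1 ('d'): window [0,1] length 2 -- new best
  Position 2 ('d'): repeat (last at 1), move window start to 2
  Position 2 ('d'): window [2,2] length 1
  Position 3 ('b'): window [2,3] length 2
  Position 4 ('f'): window [2,4] length 3 -- new best
  Position 5 ('d'): repeat (last at 2), move window start to 3
  Position 5 ('d'): window [3,5] length 3
  Position 6 ('g'): window [3,6] length 4 -- new best
  Position 7 ('d'): repeat (last at 5), move window start to 6
  Position 7 ('d'): window [6,7] length 2
  Position 8 ('d'): repeat (last at 7), move window start to 8
  Position 8 ('d'): window [8,8] length 1
  Position 9 ('a'): window [8,9] length 2
  Position 10 ('b'): window [8,10] length 3
Longest substring with no repeats: "bfdg" with length 4

4


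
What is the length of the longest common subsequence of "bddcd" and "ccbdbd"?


LCS of "bddcd" and "ccbdbd"
DP table:
           c    c    b    d    b    d
      0    0    0    0    0    0    0
  b   0    0    0    1    1    1    1
  d   0    0    0    1    2    2    2
  d   0    0    0    1    2    2    3
  c   0    1    1    1    2    2    3
  d   0    1    1    1    2    2    3
LCS length = dp[5][6] = 3

3


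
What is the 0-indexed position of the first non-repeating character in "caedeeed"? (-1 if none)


Input: caedeeed
Character frequencies:
  'a': 1
  'c': 1
  'd': 2
  'e': 4
Scanning left to right for freq == 1:
  Position 0 ('c'): unique! => answer = 0

0


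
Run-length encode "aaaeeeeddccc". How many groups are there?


Input: aaaeeeeddccc
Scanning for consecutive runs:
  Group 1: 'a' x 3 (positions 0-2)
  Group 2: 'e' x 4 (positions 3-6)
  Group 3: 'd' x 2 (positions 7-8)
  Group 4: 'c' x 3 (positions 9-11)
Total groups: 4

4


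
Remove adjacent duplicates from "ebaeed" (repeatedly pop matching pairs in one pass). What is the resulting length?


Input: ebaeed
Stack-based adjacent duplicate removal:
  Read 'e': push. Stack: e
  Read 'b': push. Stack: eb
  Read 'a': push. Stack: eba
  Read 'e': push. Stack: ebae
  Read 'e': matches stack top 'e' => pop. Stack: eba
  Read 'd': push. Stack: ebad
Final stack: "ebad" (length 4)

4


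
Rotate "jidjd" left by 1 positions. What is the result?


Input: "jidjd", rotate left by 1
First 1 characters: "j"
Remaining characters: "idjd"
Concatenate remaining + first: "idjd" + "j" = "idjdj"

idjdj


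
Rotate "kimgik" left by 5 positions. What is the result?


Input: "kimgik", rotate left by 5
First 5 characters: "kimgi"
Remaining characters: "k"
Concatenate remaining + first: "k" + "kimgi" = "kkimgi"

kkimgi


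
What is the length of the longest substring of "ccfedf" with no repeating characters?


Input: "ccfedf"
Sliding window (track last position of each char):
  Position 0 ('c'): window [0,0] length 1 -- new best
  Position 1 ('c'): repeat (last at 0), move window start to 1
  Position 1 ('c'): window [1,1] length 1
  Position 2 ('f'): window [1,2] length 2 -- new best
  Position 3 ('e'): window [1,3] length 3 -- new best
  Position 4 ('d'): window [1,4] length 4 -- new best
  Position 5 ('f'): repeat (last at 2), move window start to 3
  Position 5 ('f'): window [3,5] length 3
Longest substring with no repeats: "cfed" with length 4

4


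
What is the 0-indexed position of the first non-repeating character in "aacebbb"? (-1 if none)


Input: aacebbb
Character frequencies:
  'a': 2
  'b': 3
  'c': 1
  'e': 1
Scanning left to right for freq == 1:
  Position 0 ('a'): freq=2, skip
  Position 1 ('a'): freq=2, skip
  Position 2 ('c'): unique! => answer = 2

2


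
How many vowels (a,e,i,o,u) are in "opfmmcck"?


Input: opfmmcck
Checking each character:
  'o' at position 0: vowel (running total: 1)
  'p' at position 1: consonant
  'f' at position 2: consonant
  'm' at position 3: consonant
  'm' at position 4: consonant
  'c' at position 5: consonant
  'c' at position 6: consonant
  'k' at position 7: consonant
Total vowels: 1

1


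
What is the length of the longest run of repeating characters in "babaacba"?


Input: "babaacba"
Scanning for longest run:
  Position 1 ('a'): new char, reset run to 1
  Position 2 ('b'): new char, reset run to 1
  Position 3 ('a'): new char, reset run to 1
  Position 4 ('a'): continues run of 'a', length=2
  Position 5 ('c'): new char, reset run to 1
  Position 6 ('b'): new char, reset run to 1
  Position 7 ('a'): new char, reset run to 1
Longest run: 'a' with length 2

2


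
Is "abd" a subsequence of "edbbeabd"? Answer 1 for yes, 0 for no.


Check if "abd" is a subsequence of "edbbeabd"
Greedy scan:
  Position 0 ('e'): no match needed
  Position 1 ('d'): no match needed
  Position 2 ('b'): no match needed
  Position 3 ('b'): no match needed
  Position 4 ('e'): no match needed
  Position 5 ('a'): matches sub[0] = 'a'
  Position 6 ('b'): matches sub[1] = 'b'
  Position 7 ('d'): matches sub[2] = 'd'
All 3 characters matched => is a subsequence

1
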